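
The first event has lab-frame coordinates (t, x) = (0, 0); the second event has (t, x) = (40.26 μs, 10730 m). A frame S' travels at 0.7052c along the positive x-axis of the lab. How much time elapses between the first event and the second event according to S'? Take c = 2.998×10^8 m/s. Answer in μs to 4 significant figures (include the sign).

γ = 1/√(1 − 0.7052²) = 1.41042
Δt' = γ(Δt − vΔx/c²) = 1.41042 × (40.26 μs − 0.7052×10730 m / (2.998×10^8 m/s))
= 1.41042 × (15.0205 μs) = 21.19 μs

Δt' ≈ 21.19 μs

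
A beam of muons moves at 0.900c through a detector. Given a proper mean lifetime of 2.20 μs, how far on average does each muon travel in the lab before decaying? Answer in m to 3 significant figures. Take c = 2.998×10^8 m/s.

d ≈ 1360 m

γ = 1/√(1 − 0.900²) = 2.2942
Dilated lifetime: Δt = γτ₀ = 2.2942 × 2.20 μs = 5.0471 μs
d = vΔt = 0.900c × 5.0471 μs = 2.6982×10^8 m/s × 5.0471×10^-6 s = 1360 m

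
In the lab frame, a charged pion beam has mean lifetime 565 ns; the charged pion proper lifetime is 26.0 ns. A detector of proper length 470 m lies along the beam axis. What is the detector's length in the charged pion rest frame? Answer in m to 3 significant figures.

Time dilation ⇒ γ = Δt/τ₀ = 565/26.0 = 21.731
Length contraction: L = L₀/γ = 470/21.731 = 21.6 m

L ≈ 21.6 m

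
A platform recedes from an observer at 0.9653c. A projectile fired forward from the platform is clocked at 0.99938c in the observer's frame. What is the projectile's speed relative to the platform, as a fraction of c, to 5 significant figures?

u' ≈ 0.96548c

Inverse velocity addition: u' = (u − v)/(1 − uv/c²)
= (0.99938 − 0.9653)/(1 − 0.99938×0.9653) = 0.034080/0.03529849 = 0.96548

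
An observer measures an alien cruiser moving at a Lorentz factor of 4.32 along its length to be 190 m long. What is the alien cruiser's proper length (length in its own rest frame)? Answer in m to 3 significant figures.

L₀ ≈ 821 m

γ = 4.32 (given)
L₀ = γL = 4.32 × 190 = 821 m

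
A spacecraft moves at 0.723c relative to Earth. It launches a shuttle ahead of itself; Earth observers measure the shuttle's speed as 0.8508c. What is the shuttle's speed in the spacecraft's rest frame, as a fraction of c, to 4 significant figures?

u' ≈ 0.3321c

Inverse velocity addition: u' = (u − v)/(1 − uv/c²)
= (0.8508 − 0.723)/(1 − 0.8508×0.723) = 0.1278/0.384872 = 0.3321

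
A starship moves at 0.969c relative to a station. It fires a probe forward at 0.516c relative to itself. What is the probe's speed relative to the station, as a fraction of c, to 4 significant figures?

u ≈ 0.9900c

Relativistic velocity addition: u = (u' + v)/(1 + u'v/c²)
= (0.516 + 0.969)/(1 + 0.516×0.969) = 1.485/1.50000 = 0.9900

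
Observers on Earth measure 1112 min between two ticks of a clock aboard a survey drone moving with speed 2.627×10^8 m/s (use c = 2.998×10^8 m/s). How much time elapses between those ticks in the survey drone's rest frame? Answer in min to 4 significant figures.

τ₀ ≈ 535.8 min

β = v/c = 2.627×10^8 / 2.998×10^8 = 0.876251
γ = 1/√(1 − 0.876251²) = 2.07531
Proper time: τ₀ = Δt/γ = 1112/2.07531 = 535.8 min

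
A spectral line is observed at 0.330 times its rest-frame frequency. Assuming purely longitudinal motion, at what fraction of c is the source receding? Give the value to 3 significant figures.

f_obs/f_src = √((1−β)/(1+β)) = 0.330  ⇒  (1−β)/(1+β) = 0.10890
β = |1 − D²|/(1 + D²) = |1 − 0.10890|/(1 + 0.10890) = 0.804

β ≈ 0.804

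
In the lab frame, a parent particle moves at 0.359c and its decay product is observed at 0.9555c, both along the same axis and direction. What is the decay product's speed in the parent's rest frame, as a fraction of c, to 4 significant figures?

Inverse velocity addition: u' = (u − v)/(1 − uv/c²)
= (0.9555 − 0.359)/(1 − 0.9555×0.359) = 0.5965/0.656975 = 0.9079

u' ≈ 0.9079c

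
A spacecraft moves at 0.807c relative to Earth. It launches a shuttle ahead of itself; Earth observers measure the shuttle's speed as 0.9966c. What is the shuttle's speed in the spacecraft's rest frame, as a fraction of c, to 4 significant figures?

u' ≈ 0.9686c

Inverse velocity addition: u' = (u − v)/(1 − uv/c²)
= (0.9966 − 0.807)/(1 − 0.9966×0.807) = 0.1896/0.195744 = 0.9686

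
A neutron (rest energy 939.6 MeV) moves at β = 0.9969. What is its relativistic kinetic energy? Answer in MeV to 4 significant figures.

γ = 1/√(1 − 0.9969²) = 12.7099
K = (γ − 1)m₀c² = (12.7099 − 1) × 939.6 MeV = 11.7099 × 939.6 MeV = 11000 MeV

K ≈ 11000 MeV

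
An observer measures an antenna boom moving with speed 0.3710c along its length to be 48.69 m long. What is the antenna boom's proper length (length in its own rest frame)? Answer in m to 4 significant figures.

γ = 1/√(1 − 0.3710²) = 1.07685
L₀ = γL = 1.07685 × 48.69 = 52.43 m

L₀ ≈ 52.43 m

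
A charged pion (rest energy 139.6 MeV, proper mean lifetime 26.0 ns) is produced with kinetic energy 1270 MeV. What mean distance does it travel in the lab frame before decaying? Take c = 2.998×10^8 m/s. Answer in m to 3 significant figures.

γ = 1 + K/(m₀c²) = 1 + 1270/139.6 = 10.097
β = √(1 − 1/γ²) = 0.99508
Dilated lifetime: γτ₀ = 10.097 × 26.0 ns = 262.53 ns
d = βc·γτ₀ = 0.99508 × (2.998×10^8 m/s) × 2.6253×10^-7 s = 78.3 m

d ≈ 78.3 m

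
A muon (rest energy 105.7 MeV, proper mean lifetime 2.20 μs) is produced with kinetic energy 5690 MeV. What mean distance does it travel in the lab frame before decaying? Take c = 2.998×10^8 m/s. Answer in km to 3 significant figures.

d ≈ 36.2 km

γ = 1 + K/(m₀c²) = 1 + 5690/105.7 = 54.832
β = √(1 − 1/γ²) = 0.99983
Dilated lifetime: γτ₀ = 54.832 × 2.20 μs = 120.63 μs
d = βc·γτ₀ = 0.99983 × (2.998×10^8 m/s) × 0.00012063 s = 36.2 km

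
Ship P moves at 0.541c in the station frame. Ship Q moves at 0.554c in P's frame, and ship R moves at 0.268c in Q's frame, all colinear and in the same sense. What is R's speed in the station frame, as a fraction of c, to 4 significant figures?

Compose boost 2: (0.554 + 0.541)/(1 + 0.554×0.541) = 1.095/1.29971 = 0.842493
Compose boost 3: (0.268 + 0.842493)/(1 + 0.268×0.842493) = 1.11049/1.22579 = 0.9059

u ≈ 0.9059c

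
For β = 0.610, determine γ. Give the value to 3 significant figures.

γ ≈ 1.26

γ = 1/√(1 − β²) = 1/√(1 − 0.610²) = 1/√(0.62790) = 1.26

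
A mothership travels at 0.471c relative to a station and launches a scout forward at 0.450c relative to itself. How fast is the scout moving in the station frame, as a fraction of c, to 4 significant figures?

u ≈ 0.7599c

Compose boost 2: (0.450 + 0.471)/(1 + 0.450×0.471) = 0.9210/1.21195 = 0.7599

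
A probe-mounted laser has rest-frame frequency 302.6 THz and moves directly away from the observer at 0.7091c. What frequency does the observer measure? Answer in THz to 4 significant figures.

Relativistic Doppler: f_obs = f_src √((1−β)/(1+β))
= 302.6 × √(0.290900/1.70910) = 302.6 × 0.412561 = 124.8 THz

f_obs ≈ 124.8 THz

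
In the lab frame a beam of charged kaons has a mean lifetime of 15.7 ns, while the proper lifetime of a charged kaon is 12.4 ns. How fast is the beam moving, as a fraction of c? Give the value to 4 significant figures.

γ = Δt/τ₀ = 15.7/12.4 = 1.26613
β = √(1 − 1/γ²) = √(1 − 1/1.26613²) = 0.6134

β ≈ 0.6134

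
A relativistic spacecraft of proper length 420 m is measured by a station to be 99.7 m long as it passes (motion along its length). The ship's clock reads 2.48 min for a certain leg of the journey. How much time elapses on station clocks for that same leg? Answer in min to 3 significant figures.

Δt ≈ 10.4 min

Length contraction ⇒ γ = L₀/L = 420/99.7 = 4.2126
Time dilation: Δt = γτ₀ = 4.2126 × 2.48 min = 10.4 min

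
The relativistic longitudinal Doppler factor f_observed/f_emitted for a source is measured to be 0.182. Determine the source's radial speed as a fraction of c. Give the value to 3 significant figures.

f_obs/f_src = √((1−β)/(1+β)) = 0.182  ⇒  (1−β)/(1+β) = 0.033124
β = |1 − D²|/(1 + D²) = |1 − 0.033124|/(1 + 0.033124) = 0.936

β ≈ 0.936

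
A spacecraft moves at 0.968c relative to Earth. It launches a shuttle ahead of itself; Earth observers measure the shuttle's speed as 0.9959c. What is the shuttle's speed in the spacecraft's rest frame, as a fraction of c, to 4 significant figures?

Inverse velocity addition: u' = (u − v)/(1 − uv/c²)
= (0.9959 − 0.968)/(1 − 0.9959×0.968) = 0.02790/0.0359688 = 0.7757

u' ≈ 0.7757c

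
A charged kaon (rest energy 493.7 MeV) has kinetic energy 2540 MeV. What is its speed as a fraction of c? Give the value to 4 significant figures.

γ = 1 + K/(m₀c²) = 1 + 2540/493.7 = 6.14482
β = √(1 − 1/γ²) = 0.9867

β ≈ 0.9867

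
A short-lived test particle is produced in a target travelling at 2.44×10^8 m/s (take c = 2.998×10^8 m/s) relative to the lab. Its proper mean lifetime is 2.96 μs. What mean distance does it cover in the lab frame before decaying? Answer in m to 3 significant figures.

β = v/c = 2.44×10^8 / 2.998×10^8 = 0.81388
γ = 1/√(1 − 0.81388²) = 1.7211
Dilated lifetime: Δt = γτ₀ = 1.7211 × 2.96 μs = 5.0943 μs
d = vΔt = 0.81388c × 5.0943 μs = 2.4400×10^8 m/s × 5.0943×10^-6 s = 1240 m

d ≈ 1240 m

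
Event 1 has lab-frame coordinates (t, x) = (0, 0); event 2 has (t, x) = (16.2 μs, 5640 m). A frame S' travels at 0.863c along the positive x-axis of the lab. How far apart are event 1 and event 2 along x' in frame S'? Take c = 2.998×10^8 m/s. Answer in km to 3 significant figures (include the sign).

Δx' ≈ 2.87 km

γ = 1/√(1 − 0.863²) = 1.9794
Δx' = γ(Δx − vΔt) = 1.9794 × (5640 m − 0.863×(2.998×10^8 m/s)×16.2×10^-6 s)
= 1.9794 × (1448.6 m) = 2.87 km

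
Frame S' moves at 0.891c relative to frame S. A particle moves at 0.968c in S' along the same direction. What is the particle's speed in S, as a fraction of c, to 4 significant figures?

Relativistic velocity addition: u = (u' + v)/(1 + u'v/c²)
= (0.968 + 0.891)/(1 + 0.968×0.891) = 1.859/1.86249 = 0.9981

u ≈ 0.9981c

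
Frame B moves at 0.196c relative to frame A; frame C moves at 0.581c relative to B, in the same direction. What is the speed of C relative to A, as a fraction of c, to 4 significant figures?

u ≈ 0.6976c

Compose boost 2: (0.581 + 0.196)/(1 + 0.581×0.196) = 0.7770/1.11388 = 0.6976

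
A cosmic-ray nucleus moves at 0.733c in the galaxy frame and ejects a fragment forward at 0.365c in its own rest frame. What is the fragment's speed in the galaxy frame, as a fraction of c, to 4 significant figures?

u ≈ 0.8662c

Compose boost 2: (0.365 + 0.733)/(1 + 0.365×0.733) = 1.098/1.26754 = 0.8662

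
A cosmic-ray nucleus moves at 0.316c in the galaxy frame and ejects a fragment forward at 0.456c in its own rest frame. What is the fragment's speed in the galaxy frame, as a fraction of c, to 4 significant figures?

u ≈ 0.6748c

Compose boost 2: (0.456 + 0.316)/(1 + 0.456×0.316) = 0.7720/1.14410 = 0.6748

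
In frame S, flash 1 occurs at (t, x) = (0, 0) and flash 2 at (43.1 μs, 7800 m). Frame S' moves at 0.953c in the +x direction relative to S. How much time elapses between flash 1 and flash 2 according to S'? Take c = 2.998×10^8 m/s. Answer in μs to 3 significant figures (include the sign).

γ = 1/√(1 − 0.953²) = 3.3007
Δt' = γ(Δt − vΔx/c²) = 3.3007 × (43.1 μs − 0.953×7800 m / (2.998×10^8 m/s))
= 3.3007 × (18.305 μs) = 60.4 μs

Δt' ≈ 60.4 μs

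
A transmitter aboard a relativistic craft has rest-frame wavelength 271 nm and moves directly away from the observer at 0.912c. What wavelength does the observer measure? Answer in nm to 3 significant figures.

λ_obs ≈ 1260 nm

Relativistic Doppler: λ_obs = λ_src √((1+β)/(1−β))
= 271 × √(1.9120/0.088000) = 271 × 4.6613 = 1260 nm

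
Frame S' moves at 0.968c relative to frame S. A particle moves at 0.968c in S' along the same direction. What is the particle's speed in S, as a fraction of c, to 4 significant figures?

u ≈ 0.9995c

Relativistic velocity addition: u = (u' + v)/(1 + u'v/c²)
= (0.968 + 0.968)/(1 + 0.968×0.968) = 1.936/1.93702 = 0.9995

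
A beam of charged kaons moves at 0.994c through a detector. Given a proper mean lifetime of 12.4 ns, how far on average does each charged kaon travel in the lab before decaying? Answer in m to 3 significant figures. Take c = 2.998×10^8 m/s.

d ≈ 33.8 m

γ = 1/√(1 − 0.994²) = 9.1424
Dilated lifetime: Δt = γτ₀ = 9.1424 × 12.4 ns = 113.37 ns
d = vΔt = 0.994c × 113.37 ns = 2.9800×10^8 m/s × 1.1337×10^-7 s = 33.8 m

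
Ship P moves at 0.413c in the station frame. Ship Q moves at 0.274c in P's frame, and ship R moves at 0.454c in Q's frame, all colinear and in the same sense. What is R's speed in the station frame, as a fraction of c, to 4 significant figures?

u ≈ 0.8367c

Compose boost 2: (0.274 + 0.413)/(1 + 0.274×0.413) = 0.6870/1.11316 = 0.617161
Compose boost 3: (0.454 + 0.617161)/(1 + 0.454×0.617161) = 1.07116/1.28019 = 0.8367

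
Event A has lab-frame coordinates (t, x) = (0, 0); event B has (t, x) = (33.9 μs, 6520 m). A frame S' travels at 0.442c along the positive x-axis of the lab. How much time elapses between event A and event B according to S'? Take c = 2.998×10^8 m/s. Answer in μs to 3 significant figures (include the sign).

γ = 1/√(1 − 0.442²) = 1.1148
Δt' = γ(Δt − vΔx/c²) = 1.1148 × (33.9 μs − 0.442×6520 m / (2.998×10^8 m/s))
= 1.1148 × (24.287 μs) = 27.1 μs

Δt' ≈ 27.1 μs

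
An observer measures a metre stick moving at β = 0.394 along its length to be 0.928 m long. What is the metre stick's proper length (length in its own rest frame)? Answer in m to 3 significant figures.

L₀ ≈ 1.01 m

γ = 1/√(1 − 0.394²) = 1.0880
L₀ = γL = 1.0880 × 0.928 = 1.01 m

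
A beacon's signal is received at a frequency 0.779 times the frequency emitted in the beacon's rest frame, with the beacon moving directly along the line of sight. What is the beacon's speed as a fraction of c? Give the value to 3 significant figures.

β ≈ 0.245

f_obs/f_src = √((1−β)/(1+β)) = 0.779  ⇒  (1−β)/(1+β) = 0.60684
β = |1 − D²|/(1 + D²) = |1 − 0.60684|/(1 + 0.60684) = 0.245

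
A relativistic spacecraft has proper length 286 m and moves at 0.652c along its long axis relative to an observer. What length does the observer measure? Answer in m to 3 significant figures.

γ = 1/√(1 − 0.652²) = 1.3189
Length contraction: L = L₀/γ = 286/1.3189 = 217 m

L ≈ 217 m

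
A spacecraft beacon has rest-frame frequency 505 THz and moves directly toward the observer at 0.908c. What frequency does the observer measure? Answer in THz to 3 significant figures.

Relativistic Doppler: f_obs = f_src √((1+β)/(1−β))
= 505 × √(1.9080/0.092000) = 505 × 4.5540 = 2300 THz

f_obs ≈ 2300 THz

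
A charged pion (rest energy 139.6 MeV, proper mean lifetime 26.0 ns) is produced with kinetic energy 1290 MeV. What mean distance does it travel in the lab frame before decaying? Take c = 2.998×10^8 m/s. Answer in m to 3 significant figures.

γ = 1 + K/(m₀c²) = 1 + 1290/139.6 = 10.241
β = √(1 − 1/γ²) = 0.99522
Dilated lifetime: γτ₀ = 10.241 × 26.0 ns = 266.26 ns
d = βc·γτ₀ = 0.99522 × (2.998×10^8 m/s) × 2.6626×10^-7 s = 79.4 m

d ≈ 79.4 m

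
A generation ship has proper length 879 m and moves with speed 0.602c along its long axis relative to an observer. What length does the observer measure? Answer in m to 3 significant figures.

γ = 1/√(1 − 0.602²) = 1.2524
Length contraction: L = L₀/γ = 879/1.2524 = 702 m

L ≈ 702 m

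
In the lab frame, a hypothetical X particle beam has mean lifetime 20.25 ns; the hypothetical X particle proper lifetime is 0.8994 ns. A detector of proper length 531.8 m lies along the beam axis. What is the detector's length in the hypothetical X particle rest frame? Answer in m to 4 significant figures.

Time dilation ⇒ γ = Δt/τ₀ = 20.25/0.8994 = 22.5150
Length contraction: L = L₀/γ = 531.8/22.5150 = 23.62 m

L ≈ 23.62 m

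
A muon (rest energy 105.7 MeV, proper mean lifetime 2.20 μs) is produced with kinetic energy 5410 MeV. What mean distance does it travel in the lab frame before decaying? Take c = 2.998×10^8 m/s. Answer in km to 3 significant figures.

d ≈ 34.4 km

γ = 1 + K/(m₀c²) = 1 + 5410/105.7 = 52.183
β = √(1 − 1/γ²) = 0.99982
Dilated lifetime: γτ₀ = 52.183 × 2.20 μs = 114.80 μs
d = βc·γτ₀ = 0.99982 × (2.998×10^8 m/s) × 0.00011480 s = 34.4 km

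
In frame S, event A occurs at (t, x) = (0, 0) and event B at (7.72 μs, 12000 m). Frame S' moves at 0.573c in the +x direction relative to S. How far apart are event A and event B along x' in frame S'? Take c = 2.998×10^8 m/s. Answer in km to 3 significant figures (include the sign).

γ = 1/√(1 − 0.573²) = 1.2202
Δx' = γ(Δx − vΔt) = 1.2202 × (12000 m − 0.573×(2.998×10^8 m/s)×7.72×10^-6 s)
= 1.2202 × (10674 m) = 13.0 km

Δx' ≈ 13.0 km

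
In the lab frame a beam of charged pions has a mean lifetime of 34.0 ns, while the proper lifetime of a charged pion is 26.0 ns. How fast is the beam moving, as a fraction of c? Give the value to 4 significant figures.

γ = Δt/τ₀ = 34.0/26.0 = 1.30769
β = √(1 − 1/γ²) = √(1 − 1/1.30769²) = 0.6444

β ≈ 0.6444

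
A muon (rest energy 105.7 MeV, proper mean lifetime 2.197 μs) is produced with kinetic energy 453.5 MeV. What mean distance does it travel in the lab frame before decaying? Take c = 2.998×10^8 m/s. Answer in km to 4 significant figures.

d ≈ 3.422 km

γ = 1 + K/(m₀c²) = 1 + 453.5/105.7 = 5.29044
β = √(1 − 1/γ²) = 0.981973
Dilated lifetime: γτ₀ = 5.29044 × 2.197 μs = 11.6231 μs
d = βc·γτ₀ = 0.981973 × (2.998×10^8 m/s) × 1.16231×10^-5 s = 3.422 km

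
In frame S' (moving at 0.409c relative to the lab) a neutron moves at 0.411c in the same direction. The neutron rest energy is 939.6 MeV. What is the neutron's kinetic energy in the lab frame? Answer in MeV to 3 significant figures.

K ≈ 380 MeV

u_lab = (0.411 + 0.409)/(1 + 0.411×0.409) = 0.701995
γ = 1/√(1 − 0.701995²) = 1.4041
K = (γ − 1)m₀c² = (1.4041 − 1) × 939.6 = 0.40414 × 939.6 = 380 MeV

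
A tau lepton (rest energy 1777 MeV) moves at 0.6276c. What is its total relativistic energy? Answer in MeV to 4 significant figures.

γ = 1/√(1 − 0.6276²) = 1.28446
E = γm₀c² = 1.28446 × 1777 MeV = 2282 MeV

E ≈ 2282 MeV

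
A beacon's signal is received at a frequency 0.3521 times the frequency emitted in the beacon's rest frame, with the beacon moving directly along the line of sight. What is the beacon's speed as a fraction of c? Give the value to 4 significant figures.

β ≈ 0.7794

f_obs/f_src = √((1−β)/(1+β)) = 0.3521  ⇒  (1−β)/(1+β) = 0.123974
β = |1 − D²|/(1 + D²) = |1 − 0.123974|/(1 + 0.123974) = 0.7794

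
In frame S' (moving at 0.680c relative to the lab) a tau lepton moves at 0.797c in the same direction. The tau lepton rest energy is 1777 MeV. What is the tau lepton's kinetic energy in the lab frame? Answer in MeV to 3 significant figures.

K ≈ 4410 MeV

u_lab = (0.797 + 0.680)/(1 + 0.797×0.680) = 0.957872
γ = 1/√(1 − 0.957872²) = 3.4819
K = (γ − 1)m₀c² = (3.4819 − 1) × 1777 = 2.4819 × 1777 = 4410 MeV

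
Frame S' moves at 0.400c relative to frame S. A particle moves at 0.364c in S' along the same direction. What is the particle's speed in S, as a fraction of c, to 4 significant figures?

u ≈ 0.6669c

Relativistic velocity addition: u = (u' + v)/(1 + u'v/c²)
= (0.364 + 0.400)/(1 + 0.364×0.400) = 0.7640/1.14560 = 0.6669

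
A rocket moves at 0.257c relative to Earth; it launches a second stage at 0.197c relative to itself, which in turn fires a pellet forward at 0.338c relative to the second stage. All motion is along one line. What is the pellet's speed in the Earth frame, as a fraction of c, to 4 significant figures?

Compose boost 2: (0.197 + 0.257)/(1 + 0.197×0.257) = 0.4540/1.05063 = 0.432122
Compose boost 3: (0.338 + 0.432122)/(1 + 0.338×0.432122) = 0.770122/1.14606 = 0.6720

u ≈ 0.6720c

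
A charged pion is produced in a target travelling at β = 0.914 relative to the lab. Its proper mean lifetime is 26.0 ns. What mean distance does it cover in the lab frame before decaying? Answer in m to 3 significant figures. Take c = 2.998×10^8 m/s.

d ≈ 17.6 m

γ = 1/√(1 − 0.914²) = 2.4648
Dilated lifetime: Δt = γτ₀ = 2.4648 × 26.0 ns = 64.085 ns
d = vΔt = 0.914c × 64.085 ns = 2.7402×10^8 m/s × 6.4085×10^-8 s = 17.6 m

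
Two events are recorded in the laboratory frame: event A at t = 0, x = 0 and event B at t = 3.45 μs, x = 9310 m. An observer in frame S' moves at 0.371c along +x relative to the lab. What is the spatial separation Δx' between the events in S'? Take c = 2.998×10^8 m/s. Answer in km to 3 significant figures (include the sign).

Δx' ≈ 9.61 km

γ = 1/√(1 − 0.371²) = 1.0769
Δx' = γ(Δx − vΔt) = 1.0769 × (9310 m − 0.371×(2.998×10^8 m/s)×3.45×10^-6 s)
= 1.0769 × (8926.3 m) = 9.61 km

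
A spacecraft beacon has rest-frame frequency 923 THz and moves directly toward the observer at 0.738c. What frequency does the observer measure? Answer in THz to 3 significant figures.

f_obs ≈ 2380 THz

Relativistic Doppler: f_obs = f_src √((1+β)/(1−β))
= 923 × √(1.7380/0.26200) = 923 × 2.5756 = 2380 THz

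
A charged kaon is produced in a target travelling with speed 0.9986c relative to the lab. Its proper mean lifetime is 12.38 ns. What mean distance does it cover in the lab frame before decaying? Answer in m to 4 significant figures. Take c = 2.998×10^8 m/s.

γ = 1/√(1 − 0.9986²) = 18.9048
Dilated lifetime: Δt = γτ₀ = 18.9048 × 12.38 ns = 234.042 ns
d = vΔt = 0.9986c × 234.042 ns = 2.99380×10^8 m/s × 2.34042×10^-7 s = 70.07 m

d ≈ 70.07 m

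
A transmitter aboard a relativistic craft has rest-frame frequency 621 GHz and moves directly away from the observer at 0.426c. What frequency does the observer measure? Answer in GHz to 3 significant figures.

f_obs ≈ 394 GHz

Relativistic Doppler: f_obs = f_src √((1−β)/(1+β))
= 621 × √(0.57400/1.4260) = 621 × 0.63445 = 394 GHz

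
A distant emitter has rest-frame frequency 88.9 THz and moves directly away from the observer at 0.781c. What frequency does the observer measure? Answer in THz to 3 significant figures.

Relativistic Doppler: f_obs = f_src √((1−β)/(1+β))
= 88.9 × √(0.21900/1.7810) = 88.9 × 0.35066 = 31.2 THz

f_obs ≈ 31.2 THz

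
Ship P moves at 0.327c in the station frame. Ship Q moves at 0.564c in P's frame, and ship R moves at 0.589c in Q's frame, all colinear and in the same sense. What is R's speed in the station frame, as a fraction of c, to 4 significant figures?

u ≈ 0.9294c

Compose boost 2: (0.564 + 0.327)/(1 + 0.564×0.327) = 0.8910/1.18443 = 0.752262
Compose boost 3: (0.589 + 0.752262)/(1 + 0.589×0.752262) = 1.34126/1.44308 = 0.9294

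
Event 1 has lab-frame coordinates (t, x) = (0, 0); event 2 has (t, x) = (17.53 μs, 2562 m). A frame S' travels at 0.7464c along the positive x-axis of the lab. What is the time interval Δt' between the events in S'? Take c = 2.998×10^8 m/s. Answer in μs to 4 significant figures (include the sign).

Δt' ≈ 16.76 μs

γ = 1/√(1 − 0.7464²) = 1.50264
Δt' = γ(Δt − vΔx/c²) = 1.50264 × (17.53 μs − 0.7464×2562 m / (2.998×10^8 m/s))
= 1.50264 × (11.1515 μs) = 16.76 μs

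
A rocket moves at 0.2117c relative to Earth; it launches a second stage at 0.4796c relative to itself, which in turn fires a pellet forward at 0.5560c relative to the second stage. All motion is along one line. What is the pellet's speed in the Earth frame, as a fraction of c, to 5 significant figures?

u ≈ 0.87742c

Compose boost 2: (0.4796 + 0.2117)/(1 + 0.4796×0.2117) = 0.69130/1.101531 = 0.6275809
Compose boost 3: (0.5560 + 0.6275809)/(1 + 0.5560×0.6275809) = 1.183581/1.348935 = 0.87742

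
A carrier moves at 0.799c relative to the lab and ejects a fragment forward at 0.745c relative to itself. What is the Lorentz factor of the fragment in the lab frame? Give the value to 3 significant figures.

u_lab = (0.745 + 0.799)/(1 + 0.745×0.799) = 1.544/1.59525 = 0.967870
γ = 1/√(1 − 0.967870²) = 3.98

γ ≈ 3.98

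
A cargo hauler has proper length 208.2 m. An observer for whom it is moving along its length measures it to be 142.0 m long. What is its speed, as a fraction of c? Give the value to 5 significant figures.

β ≈ 0.73132

γ = L₀/L = 208.2/142.0 = 1.466197
β = √(1 − 1/γ²) = 0.73132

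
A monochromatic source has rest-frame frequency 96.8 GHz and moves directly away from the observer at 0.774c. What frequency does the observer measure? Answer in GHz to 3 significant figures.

Relativistic Doppler: f_obs = f_src √((1−β)/(1+β))
= 96.8 × √(0.22600/1.7740) = 96.8 × 0.35693 = 34.6 GHz

f_obs ≈ 34.6 GHz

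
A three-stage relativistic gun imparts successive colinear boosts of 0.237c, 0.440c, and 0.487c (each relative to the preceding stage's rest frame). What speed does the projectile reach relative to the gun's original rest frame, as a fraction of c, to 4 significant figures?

Compose boost 2: (0.440 + 0.237)/(1 + 0.440×0.237) = 0.6770/1.10428 = 0.613069
Compose boost 3: (0.487 + 0.613069)/(1 + 0.487×0.613069) = 1.10007/1.29856 = 0.8471

u ≈ 0.8471c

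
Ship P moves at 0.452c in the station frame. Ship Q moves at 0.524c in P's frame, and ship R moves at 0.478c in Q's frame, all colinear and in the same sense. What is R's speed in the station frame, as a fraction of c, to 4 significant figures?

Compose boost 2: (0.524 + 0.452)/(1 + 0.524×0.452) = 0.9760/1.23685 = 0.789103
Compose boost 3: (0.478 + 0.789103)/(1 + 0.478×0.789103) = 1.26710/1.37719 = 0.9201

u ≈ 0.9201c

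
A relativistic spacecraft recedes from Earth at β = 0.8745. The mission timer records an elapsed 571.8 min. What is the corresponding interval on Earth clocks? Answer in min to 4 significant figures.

γ = 1/√(1 − 0.8745²) = 2.06175
Time dilation: Δt = γτ₀ = 2.06175 × 571.8 min = 1179 min

Δt ≈ 1179 min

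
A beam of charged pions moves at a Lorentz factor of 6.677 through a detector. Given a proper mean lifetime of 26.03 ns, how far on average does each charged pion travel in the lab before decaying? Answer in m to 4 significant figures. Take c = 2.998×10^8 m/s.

d ≈ 51.52 m

β = √(1 − 1/γ²) = √(1 − 1/6.677²) = 0.988721
Dilated lifetime: Δt = γτ₀ = 6.677 × 26.03 ns = 173.802 ns
d = vΔt = 0.988721c × 173.802 ns = 2.96419×10^8 m/s × 1.73802×10^-7 s = 51.52 m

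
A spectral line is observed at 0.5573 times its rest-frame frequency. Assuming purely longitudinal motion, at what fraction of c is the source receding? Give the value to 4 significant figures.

f_obs/f_src = √((1−β)/(1+β)) = 0.5573  ⇒  (1−β)/(1+β) = 0.310583
β = |1 − D²|/(1 + D²) = |1 − 0.310583|/(1 + 0.310583) = 0.5260

β ≈ 0.5260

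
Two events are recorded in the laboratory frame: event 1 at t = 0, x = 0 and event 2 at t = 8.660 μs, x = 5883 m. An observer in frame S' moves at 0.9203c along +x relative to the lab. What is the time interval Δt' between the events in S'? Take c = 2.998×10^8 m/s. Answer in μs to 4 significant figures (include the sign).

γ = 1/√(1 − 0.9203²) = 2.55615
Δt' = γ(Δt − vΔx/c²) = 2.55615 × (8.660 μs − 0.9203×5883 m / (2.998×10^8 m/s))
= 2.55615 × (-9.39912 μs) = -24.03 μs

Δt' ≈ -24.03 μs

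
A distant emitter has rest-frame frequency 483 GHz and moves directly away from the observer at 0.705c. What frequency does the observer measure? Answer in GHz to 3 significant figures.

f_obs ≈ 201 GHz

Relativistic Doppler: f_obs = f_src √((1−β)/(1+β))
= 483 × √(0.29500/1.7050) = 483 × 0.41596 = 201 GHz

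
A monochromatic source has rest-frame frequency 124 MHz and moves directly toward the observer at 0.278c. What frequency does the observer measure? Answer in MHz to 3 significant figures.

Relativistic Doppler: f_obs = f_src √((1+β)/(1−β))
= 124 × √(1.2780/0.72200) = 124 × 1.3304 = 165 MHz

f_obs ≈ 165 MHz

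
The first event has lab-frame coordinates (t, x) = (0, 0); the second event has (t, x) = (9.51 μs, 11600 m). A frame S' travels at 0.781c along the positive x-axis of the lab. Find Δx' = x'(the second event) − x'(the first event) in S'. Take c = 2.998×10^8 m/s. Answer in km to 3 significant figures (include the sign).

γ = 1/√(1 − 0.781²) = 1.6012
Δx' = γ(Δx − vΔt) = 1.6012 × (11600 m − 0.781×(2.998×10^8 m/s)×9.51×10^-6 s)
= 1.6012 × (9373.3 m) = 15.0 km

Δx' ≈ 15.0 km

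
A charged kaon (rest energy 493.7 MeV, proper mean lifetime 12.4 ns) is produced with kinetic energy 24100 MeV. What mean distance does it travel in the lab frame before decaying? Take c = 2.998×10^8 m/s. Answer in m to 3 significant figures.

γ = 1 + K/(m₀c²) = 1 + 24100/493.7 = 49.815
β = √(1 − 1/γ²) = 0.99980
Dilated lifetime: γτ₀ = 49.815 × 12.4 ns = 617.71 ns
d = βc·γτ₀ = 0.99980 × (2.998×10^8 m/s) × 6.1771×10^-7 s = 185 m

d ≈ 185 m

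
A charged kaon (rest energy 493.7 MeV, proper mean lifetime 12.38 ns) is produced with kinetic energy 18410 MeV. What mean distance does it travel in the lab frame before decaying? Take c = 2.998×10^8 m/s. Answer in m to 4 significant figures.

d ≈ 142.1 m

γ = 1 + K/(m₀c²) = 1 + 18410/493.7 = 38.2899
β = √(1 − 1/γ²) = 0.999659
Dilated lifetime: γτ₀ = 38.2899 × 12.38 ns = 474.028 ns
d = βc·γτ₀ = 0.999659 × (2.998×10^8 m/s) × 4.74028×10^-7 s = 142.1 m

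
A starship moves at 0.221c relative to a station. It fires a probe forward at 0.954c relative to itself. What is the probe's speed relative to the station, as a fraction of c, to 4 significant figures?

Relativistic velocity addition: u = (u' + v)/(1 + u'v/c²)
= (0.954 + 0.221)/(1 + 0.954×0.221) = 1.175/1.21083 = 0.9704

u ≈ 0.9704c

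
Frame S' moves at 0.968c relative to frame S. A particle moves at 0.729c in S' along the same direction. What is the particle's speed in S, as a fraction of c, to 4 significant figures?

Relativistic velocity addition: u = (u' + v)/(1 + u'v/c²)
= (0.729 + 0.968)/(1 + 0.729×0.968) = 1.697/1.70567 = 0.9949

u ≈ 0.9949c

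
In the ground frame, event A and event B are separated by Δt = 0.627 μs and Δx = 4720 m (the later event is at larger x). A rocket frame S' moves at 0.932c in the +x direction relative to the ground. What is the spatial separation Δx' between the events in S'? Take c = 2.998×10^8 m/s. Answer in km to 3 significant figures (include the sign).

γ = 1/√(1 − 0.932²) = 2.7589
Δx' = γ(Δx − vΔt) = 2.7589 × (4720 m − 0.932×(2.998×10^8 m/s)×0.627×10^-6 s)
= 2.7589 × (4544.8 m) = 12.5 km

Δx' ≈ 12.5 km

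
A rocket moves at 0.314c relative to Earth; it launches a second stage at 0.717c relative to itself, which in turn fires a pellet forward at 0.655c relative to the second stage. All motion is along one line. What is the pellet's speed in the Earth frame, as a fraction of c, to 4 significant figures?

u ≈ 0.9648c

Compose boost 2: (0.717 + 0.314)/(1 + 0.717×0.314) = 1.031/1.22514 = 0.841538
Compose boost 3: (0.655 + 0.841538)/(1 + 0.655×0.841538) = 1.49654/1.55121 = 0.9648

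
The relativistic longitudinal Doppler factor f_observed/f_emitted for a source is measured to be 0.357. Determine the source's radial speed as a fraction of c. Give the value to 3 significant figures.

f_obs/f_src = √((1−β)/(1+β)) = 0.357  ⇒  (1−β)/(1+β) = 0.12745
β = |1 − D²|/(1 + D²) = |1 − 0.12745|/(1 + 0.12745) = 0.774

β ≈ 0.774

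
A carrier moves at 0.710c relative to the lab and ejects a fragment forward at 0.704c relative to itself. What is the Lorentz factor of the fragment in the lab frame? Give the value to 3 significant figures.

γ ≈ 3.00

u_lab = (0.704 + 0.710)/(1 + 0.704×0.710) = 1.414/1.49984 = 0.942767
γ = 1/√(1 − 0.942767²) = 3.00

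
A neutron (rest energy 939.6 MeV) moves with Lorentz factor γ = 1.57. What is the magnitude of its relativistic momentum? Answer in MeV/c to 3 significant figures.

β = √(1 − 1/γ²) = √(1 − 1/1.57²) = 0.77091
p = γβm₀c = 1.57 × 0.77091 × 939.6 MeV/c = 1140 MeV/c

p ≈ 1140 MeV/c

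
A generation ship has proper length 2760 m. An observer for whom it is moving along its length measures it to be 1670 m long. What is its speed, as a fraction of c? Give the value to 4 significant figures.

γ = L₀/L = 2760/1670 = 1.65269
β = √(1 − 1/γ²) = 0.7962

β ≈ 0.7962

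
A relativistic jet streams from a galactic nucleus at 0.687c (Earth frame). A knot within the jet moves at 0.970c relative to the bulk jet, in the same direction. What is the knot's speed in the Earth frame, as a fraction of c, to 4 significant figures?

Relativistic velocity addition: u = (u' + v)/(1 + u'v/c²)
= (0.970 + 0.687)/(1 + 0.970×0.687) = 1.657/1.66639 = 0.9944

u ≈ 0.9944c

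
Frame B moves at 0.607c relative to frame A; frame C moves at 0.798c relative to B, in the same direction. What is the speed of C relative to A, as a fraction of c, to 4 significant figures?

u ≈ 0.9465c

Compose boost 2: (0.798 + 0.607)/(1 + 0.798×0.607) = 1.405/1.48439 = 0.9465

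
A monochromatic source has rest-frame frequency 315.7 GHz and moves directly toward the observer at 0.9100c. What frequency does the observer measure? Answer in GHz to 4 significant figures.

Relativistic Doppler: f_obs = f_src √((1+β)/(1−β))
= 315.7 × √(1.91000/0.0900000) = 315.7 × 4.60676 = 1454 GHz

f_obs ≈ 1454 GHz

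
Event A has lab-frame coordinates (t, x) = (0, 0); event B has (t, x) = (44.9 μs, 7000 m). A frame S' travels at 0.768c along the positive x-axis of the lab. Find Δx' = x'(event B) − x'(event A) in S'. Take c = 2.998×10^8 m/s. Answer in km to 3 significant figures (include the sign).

γ = 1/√(1 − 0.768²) = 1.5614
Δx' = γ(Δx − vΔt) = 1.5614 × (7000 m − 0.768×(2.998×10^8 m/s)×44.9×10^-6 s)
= 1.5614 × (-3338.1 m) = -5.21 km

Δx' ≈ -5.21 km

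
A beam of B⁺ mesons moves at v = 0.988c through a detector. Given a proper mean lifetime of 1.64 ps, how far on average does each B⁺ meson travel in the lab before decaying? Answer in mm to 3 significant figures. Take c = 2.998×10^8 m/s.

γ = 1/√(1 − 0.988²) = 6.4744
Dilated lifetime: Δt = γτ₀ = 6.4744 × 1.64 ps = 10.618 ps
d = vΔt = 0.988c × 10.618 ps = 2.9620×10^8 m/s × 1.0618×10^-11 s = 3.15 mm

d ≈ 3.15 mm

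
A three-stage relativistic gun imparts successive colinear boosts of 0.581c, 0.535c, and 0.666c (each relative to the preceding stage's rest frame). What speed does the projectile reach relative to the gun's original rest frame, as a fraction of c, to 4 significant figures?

u ≈ 0.9683c

Compose boost 2: (0.535 + 0.581)/(1 + 0.535×0.581) = 1.116/1.31083 = 0.851366
Compose boost 3: (0.666 + 0.851366)/(1 + 0.666×0.851366) = 1.51737/1.56701 = 0.9683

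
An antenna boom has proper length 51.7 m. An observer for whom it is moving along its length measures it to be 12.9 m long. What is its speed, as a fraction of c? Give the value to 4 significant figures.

γ = L₀/L = 51.7/12.9 = 4.00775
β = √(1 − 1/γ²) = 0.9684

β ≈ 0.9684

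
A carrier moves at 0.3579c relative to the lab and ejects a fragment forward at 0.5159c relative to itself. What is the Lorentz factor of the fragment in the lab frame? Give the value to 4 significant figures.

γ ≈ 1.481

u_lab = (0.5159 + 0.3579)/(1 + 0.5159×0.3579) = 0.87380/1.184641 = 0.7376077
γ = 1/√(1 − 0.7376077²) = 1.481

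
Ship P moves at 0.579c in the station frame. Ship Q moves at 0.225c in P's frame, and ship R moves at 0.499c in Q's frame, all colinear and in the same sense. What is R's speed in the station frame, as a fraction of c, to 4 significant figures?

Compose boost 2: (0.225 + 0.579)/(1 + 0.225×0.579) = 0.8040/1.13027 = 0.711331
Compose boost 3: (0.499 + 0.711331)/(1 + 0.499×0.711331) = 1.21033/1.35495 = 0.8933

u ≈ 0.8933c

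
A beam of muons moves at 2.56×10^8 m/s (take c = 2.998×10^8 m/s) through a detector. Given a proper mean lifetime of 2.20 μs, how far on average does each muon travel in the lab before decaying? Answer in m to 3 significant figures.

β = v/c = 2.56×10^8 / 2.998×10^8 = 0.85390
γ = 1/√(1 − 0.85390²) = 1.9215
Dilated lifetime: Δt = γτ₀ = 1.9215 × 2.20 μs = 4.2273 μs
d = vΔt = 0.85390c × 4.2273 μs = 2.5600×10^8 m/s × 4.2273×10^-6 s = 1080 m

d ≈ 1080 m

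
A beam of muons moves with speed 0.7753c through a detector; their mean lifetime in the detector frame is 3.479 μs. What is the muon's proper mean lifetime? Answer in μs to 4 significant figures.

γ = 1/√(1 − 0.7753²) = 1.58330
Proper time: τ₀ = Δt/γ = 3.479/1.58330 = 2.197 μs

τ₀ ≈ 2.197 μs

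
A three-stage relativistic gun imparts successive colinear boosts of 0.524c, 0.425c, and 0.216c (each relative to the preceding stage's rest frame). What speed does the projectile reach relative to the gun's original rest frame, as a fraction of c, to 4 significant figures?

u ≈ 0.8497c

Compose boost 2: (0.425 + 0.524)/(1 + 0.425×0.524) = 0.9490/1.22270 = 0.776151
Compose boost 3: (0.216 + 0.776151)/(1 + 0.216×0.776151) = 0.992151/1.16765 = 0.8497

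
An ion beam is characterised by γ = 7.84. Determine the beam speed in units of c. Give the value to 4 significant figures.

β = √(1 − 1/γ²) = √(1 − 1/7.84²) = √(0.983731) = 0.9918

β ≈ 0.9918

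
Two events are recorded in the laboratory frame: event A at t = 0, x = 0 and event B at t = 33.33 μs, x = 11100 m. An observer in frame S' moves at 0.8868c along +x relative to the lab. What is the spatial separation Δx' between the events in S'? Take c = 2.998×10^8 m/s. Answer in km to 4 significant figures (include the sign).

Δx' ≈ 4.844 km

γ = 1/√(1 − 0.8868²) = 2.16378
Δx' = γ(Δx − vΔt) = 2.16378 × (11100 m − 0.8868×(2.998×10^8 m/s)×33.33×10^-6 s)
= 2.16378 × (2238.80 m) = 4.844 km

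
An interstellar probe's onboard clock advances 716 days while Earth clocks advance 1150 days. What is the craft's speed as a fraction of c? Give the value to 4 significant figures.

γ = Δt/τ₀ = 1150/716 = 1.60615
β = √(1 − 1/γ²) = √(1 − 1/1.60615²) = 0.7825

β ≈ 0.7825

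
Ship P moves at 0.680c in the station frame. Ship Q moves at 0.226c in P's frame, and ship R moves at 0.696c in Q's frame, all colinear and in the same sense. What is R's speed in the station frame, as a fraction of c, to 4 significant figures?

u ≈ 0.9578c

Compose boost 2: (0.226 + 0.680)/(1 + 0.226×0.680) = 0.9060/1.15368 = 0.785313
Compose boost 3: (0.696 + 0.785313)/(1 + 0.696×0.785313) = 1.48131/1.54658 = 0.9578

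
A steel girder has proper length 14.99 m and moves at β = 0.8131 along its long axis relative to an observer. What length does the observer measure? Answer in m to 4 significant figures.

γ = 1/√(1 − 0.8131²) = 1.71785
Length contraction: L = L₀/γ = 14.99/1.71785 = 8.726 m

L ≈ 8.726 m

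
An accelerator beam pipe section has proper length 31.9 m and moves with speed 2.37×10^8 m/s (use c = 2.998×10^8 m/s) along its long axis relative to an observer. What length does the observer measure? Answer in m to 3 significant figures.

β = v/c = 2.37×10^8 / 2.998×10^8 = 0.79053
γ = 1/√(1 − 0.79053²) = 1.6328
Length contraction: L = L₀/γ = 31.9/1.6328 = 19.5 m

L ≈ 19.5 m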